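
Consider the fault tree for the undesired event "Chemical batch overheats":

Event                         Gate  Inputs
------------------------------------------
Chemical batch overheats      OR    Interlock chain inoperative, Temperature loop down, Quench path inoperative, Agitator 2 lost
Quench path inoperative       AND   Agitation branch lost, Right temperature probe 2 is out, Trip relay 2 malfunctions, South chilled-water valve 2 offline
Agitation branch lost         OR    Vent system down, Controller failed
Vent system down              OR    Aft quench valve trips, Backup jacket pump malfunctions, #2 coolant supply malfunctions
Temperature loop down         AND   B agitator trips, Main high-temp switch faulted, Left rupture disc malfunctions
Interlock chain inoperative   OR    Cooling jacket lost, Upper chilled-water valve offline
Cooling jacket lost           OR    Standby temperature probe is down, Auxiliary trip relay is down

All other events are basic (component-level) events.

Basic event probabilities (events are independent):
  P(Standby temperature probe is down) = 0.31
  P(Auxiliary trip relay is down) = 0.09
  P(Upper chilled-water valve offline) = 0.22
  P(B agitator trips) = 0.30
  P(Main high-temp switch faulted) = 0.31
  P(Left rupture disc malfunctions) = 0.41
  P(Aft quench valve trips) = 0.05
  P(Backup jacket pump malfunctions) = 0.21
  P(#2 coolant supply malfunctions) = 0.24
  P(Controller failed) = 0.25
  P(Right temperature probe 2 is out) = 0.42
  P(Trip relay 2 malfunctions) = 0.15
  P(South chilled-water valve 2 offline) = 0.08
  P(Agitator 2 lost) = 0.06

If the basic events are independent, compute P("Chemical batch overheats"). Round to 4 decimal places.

0.5585

P(Cooling jacket lost) [OR] = 1 − (1−0.31) × (1−0.09) = 0.372100
P(Interlock chain inoperative) [OR] = 1 − (1−0.372100) × (1−0.22) = 0.510238
P(Temperature loop down) [AND] = 0.30 × 0.31 × 0.41 = 0.038130
P(Vent system down) [OR] = 1 − (1−0.05) × (1−0.21) × (1−0.24) = 0.429620
P(Agitation branch lost) [OR] = 1 − (1−0.429620) × (1−0.25) = 0.572215
P(Quench path inoperative) [AND] = 0.572215 × 0.42 × 0.15 × 0.08 = 0.002884
P(Chemical batch overheats) [OR] = 1 − (1−0.510238) × (1−0.038130) × (1−0.002884) × (1−0.06) = 0.558455
Rounded to 4 decimal places: P(Chemical batch overheats) ≈ 0.5585.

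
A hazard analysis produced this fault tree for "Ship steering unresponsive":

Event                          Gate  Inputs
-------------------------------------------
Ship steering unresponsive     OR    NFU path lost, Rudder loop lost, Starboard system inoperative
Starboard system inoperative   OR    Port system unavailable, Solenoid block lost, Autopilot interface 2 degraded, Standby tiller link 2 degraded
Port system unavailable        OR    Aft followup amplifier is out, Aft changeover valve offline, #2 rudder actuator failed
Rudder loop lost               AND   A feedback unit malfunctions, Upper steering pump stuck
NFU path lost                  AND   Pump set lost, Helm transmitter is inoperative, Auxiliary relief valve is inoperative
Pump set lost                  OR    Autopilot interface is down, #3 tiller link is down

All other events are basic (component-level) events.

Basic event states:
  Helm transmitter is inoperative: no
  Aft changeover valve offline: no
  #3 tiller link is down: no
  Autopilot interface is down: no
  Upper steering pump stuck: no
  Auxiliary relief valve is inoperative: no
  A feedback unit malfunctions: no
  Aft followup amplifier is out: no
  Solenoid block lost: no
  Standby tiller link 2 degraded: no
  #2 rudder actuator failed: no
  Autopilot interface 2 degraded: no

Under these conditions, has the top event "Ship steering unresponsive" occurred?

No

Pump set lost [OR]: Autopilot interface is down=not, #3 tiller link is down=not → no input occurs → does not occur.
NFU path lost [AND]: Pump set lost=not, Helm transmitter is inoperative=not, Auxiliary relief valve is inoperative=not → not all inputs occur → does not occur.
Rudder loop lost [AND]: A feedback unit malfunctions=not, Upper steering pump stuck=not → not all inputs occur → does not occur.
Port system unavailable [OR]: Aft followup amplifier is out=not, Aft changeover valve offline=not, #2 rudder actuator failed=not → no input occurs → does not occur.
Starboard system inoperative [OR]: Port system unavailable=not, Solenoid block lost=not, Autopilot interface 2 degraded=not, Standby tiller link 2 degraded=not → no input occurs → does not occur.
Ship steering unresponsive [OR]: NFU path lost=not, Rudder loop lost=not, Starboard system inoperative=not → no input occurs → does not occur.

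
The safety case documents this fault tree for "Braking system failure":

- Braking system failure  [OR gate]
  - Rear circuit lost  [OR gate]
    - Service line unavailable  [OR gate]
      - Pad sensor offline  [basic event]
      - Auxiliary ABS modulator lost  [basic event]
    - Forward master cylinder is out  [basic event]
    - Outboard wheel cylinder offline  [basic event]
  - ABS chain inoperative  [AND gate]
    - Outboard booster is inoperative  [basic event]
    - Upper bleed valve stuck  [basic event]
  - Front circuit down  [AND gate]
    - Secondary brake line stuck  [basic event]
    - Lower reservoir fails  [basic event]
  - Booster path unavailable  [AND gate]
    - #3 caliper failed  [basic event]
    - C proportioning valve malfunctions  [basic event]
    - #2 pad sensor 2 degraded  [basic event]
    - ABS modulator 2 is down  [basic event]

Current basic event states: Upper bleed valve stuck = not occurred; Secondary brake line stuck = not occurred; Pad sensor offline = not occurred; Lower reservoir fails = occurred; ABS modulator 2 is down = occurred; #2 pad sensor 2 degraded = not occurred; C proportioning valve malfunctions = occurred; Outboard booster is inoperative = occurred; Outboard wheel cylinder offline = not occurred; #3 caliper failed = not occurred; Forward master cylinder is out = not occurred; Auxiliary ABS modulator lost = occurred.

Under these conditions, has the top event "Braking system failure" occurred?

Service line unavailable [OR]: Pad sensor offline=not, Auxiliary ABS modulator lost=occurs → at least one input occurs → occurs.
Rear circuit lost [OR]: Service line unavailable=occurs, Forward master cylinder is out=not, Outboard wheel cylinder offline=not → at least one input occurs → occurs.
ABS chain inoperative [AND]: Outboard booster is inoperative=occurs, Upper bleed valve stuck=not → not all inputs occur → does not occur.
Front circuit down [AND]: Secondary brake line stuck=not, Lower reservoir fails=occurs → not all inputs occur → does not occur.
Booster path unavailable [AND]: #3 caliper failed=not, C proportioning valve malfunctions=occurs, #2 pad sensor 2 degraded=not, ABS modulator 2 is down=occurs → not all inputs occur → does not occur.
Braking system failure [OR]: Rear circuit lost=occurs, ABS chain inoperative=not, Front circuit down=not, Booster path unavailable=not → at least one input occurs → occurs.

Yes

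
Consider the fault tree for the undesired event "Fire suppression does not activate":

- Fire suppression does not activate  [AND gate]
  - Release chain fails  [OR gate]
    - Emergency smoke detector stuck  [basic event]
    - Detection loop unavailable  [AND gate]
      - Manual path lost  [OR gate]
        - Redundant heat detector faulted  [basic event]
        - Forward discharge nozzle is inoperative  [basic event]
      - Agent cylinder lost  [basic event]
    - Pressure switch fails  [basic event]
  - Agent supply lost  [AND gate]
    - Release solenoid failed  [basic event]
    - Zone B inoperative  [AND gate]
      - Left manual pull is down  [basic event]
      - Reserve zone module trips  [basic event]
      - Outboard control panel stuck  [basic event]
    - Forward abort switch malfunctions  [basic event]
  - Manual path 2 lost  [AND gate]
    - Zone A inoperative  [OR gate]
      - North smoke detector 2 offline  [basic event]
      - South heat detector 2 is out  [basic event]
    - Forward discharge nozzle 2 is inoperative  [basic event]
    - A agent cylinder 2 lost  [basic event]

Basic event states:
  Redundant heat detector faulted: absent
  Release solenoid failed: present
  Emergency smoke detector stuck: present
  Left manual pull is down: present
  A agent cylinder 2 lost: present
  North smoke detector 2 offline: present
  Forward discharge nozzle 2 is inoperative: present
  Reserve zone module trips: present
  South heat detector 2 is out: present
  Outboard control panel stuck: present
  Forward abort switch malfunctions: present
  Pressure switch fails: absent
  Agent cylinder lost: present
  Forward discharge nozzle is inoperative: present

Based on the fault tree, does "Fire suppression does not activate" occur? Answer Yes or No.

Yes

Manual path lost [OR]: Redundant heat detector faulted=not, Forward discharge nozzle is inoperative=occurs → at least one input occurs → occurs.
Detection loop unavailable [AND]: Manual path lost=occurs, Agent cylinder lost=occurs → all inputs occur → occurs.
Release chain fails [OR]: Emergency smoke detector stuck=occurs, Detection loop unavailable=occurs, Pressure switch fails=not → at least one input occurs → occurs.
Zone B inoperative [AND]: Left manual pull is down=occurs, Reserve zone module trips=occurs, Outboard control panel stuck=occurs → all inputs occur → occurs.
Agent supply lost [AND]: Release solenoid failed=occurs, Zone B inoperative=occurs, Forward abort switch malfunctions=occurs → all inputs occur → occurs.
Zone A inoperative [OR]: North smoke detector 2 offline=occurs, South heat detector 2 is out=occurs → at least one input occurs → occurs.
Manual path 2 lost [AND]: Zone A inoperative=occurs, Forward discharge nozzle 2 is inoperative=occurs, A agent cylinder 2 lost=occurs → all inputs occur → occurs.
Fire suppression does not activate [AND]: Release chain fails=occurs, Agent supply lost=occurs, Manual path 2 lost=occurs → all inputs occur → occurs.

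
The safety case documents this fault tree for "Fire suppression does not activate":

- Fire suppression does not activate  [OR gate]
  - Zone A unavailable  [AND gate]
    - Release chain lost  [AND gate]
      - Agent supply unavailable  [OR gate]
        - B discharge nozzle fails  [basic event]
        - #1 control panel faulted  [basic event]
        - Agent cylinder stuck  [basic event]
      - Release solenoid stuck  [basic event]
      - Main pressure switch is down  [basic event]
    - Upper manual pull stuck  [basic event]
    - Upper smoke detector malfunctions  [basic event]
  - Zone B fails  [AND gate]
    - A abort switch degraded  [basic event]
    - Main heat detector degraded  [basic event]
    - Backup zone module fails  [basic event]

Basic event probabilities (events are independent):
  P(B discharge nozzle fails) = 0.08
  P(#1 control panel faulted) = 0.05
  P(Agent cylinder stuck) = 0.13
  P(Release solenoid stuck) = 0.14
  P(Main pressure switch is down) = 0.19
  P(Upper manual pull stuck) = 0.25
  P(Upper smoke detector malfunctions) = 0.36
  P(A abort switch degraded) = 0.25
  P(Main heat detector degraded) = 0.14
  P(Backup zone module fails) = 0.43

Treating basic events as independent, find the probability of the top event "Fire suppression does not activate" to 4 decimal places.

0.0156

P(Agent supply unavailable) [OR] = 1 − (1−0.08) × (1−0.05) × (1−0.13) = 0.239620
P(Release chain lost) [AND] = 0.239620 × 0.14 × 0.19 = 0.006374
P(Zone A unavailable) [AND] = 0.006374 × 0.25 × 0.36 = 0.000574
P(Zone B fails) [AND] = 0.25 × 0.14 × 0.43 = 0.015050
P(Fire suppression does not activate) [OR] = 1 − (1−0.000574) × (1−0.015050) = 0.015615
Rounded to 4 decimal places: P(Fire suppression does not activate) ≈ 0.0156.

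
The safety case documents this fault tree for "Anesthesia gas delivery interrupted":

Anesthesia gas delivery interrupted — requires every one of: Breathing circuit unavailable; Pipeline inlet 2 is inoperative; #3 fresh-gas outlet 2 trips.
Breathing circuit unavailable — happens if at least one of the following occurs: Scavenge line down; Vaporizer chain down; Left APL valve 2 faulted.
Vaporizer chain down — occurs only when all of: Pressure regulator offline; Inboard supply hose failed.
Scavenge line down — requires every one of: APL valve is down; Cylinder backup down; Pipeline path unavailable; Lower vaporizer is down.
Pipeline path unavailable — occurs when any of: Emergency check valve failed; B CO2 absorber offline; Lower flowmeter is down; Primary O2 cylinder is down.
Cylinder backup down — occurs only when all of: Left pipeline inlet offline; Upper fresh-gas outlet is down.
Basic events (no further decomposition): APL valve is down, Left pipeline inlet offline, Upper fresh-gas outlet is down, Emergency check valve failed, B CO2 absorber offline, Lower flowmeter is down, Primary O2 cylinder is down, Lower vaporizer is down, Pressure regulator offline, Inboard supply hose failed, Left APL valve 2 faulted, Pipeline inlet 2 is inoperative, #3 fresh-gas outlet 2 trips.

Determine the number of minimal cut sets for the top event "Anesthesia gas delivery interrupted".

6

Cylinder backup down [AND]: one cut set from each child combined → 1 × 1 = 1 cut set(s).
Pipeline path unavailable [OR]: union of children's cut sets → 4 cut set(s).
Scavenge line down [AND]: one cut set from each child combined → 1 × 1 × 4 × 1 = 4 cut set(s).
Vaporizer chain down [AND]: one cut set from each child combined → 1 × 1 = 1 cut set(s).
Breathing circuit unavailable [OR]: union of children's cut sets → 6 cut set(s).
Anesthesia gas delivery interrupted [AND]: one cut set from each child combined → 6 × 1 × 1 = 6 cut set(s).
Minimal cut sets: {#3 fresh-gas outlet 2 trips, APL valve is down, Emergency check valve failed, Left pipeline inlet offline, Lower vaporizer is down, Pipeline inlet 2 is inoperative, Upper fresh-gas outlet is down}; {#3 fresh-gas outlet 2 trips, APL valve is down, B CO2 absorber offline, Left pipeline inlet offline, Lower vaporizer is down, Pipeline inlet 2 is inoperative, Upper fresh-gas outlet is down}; {#3 fresh-gas outlet 2 trips, APL valve is down, Left pipeline inlet offline, Lower flowmeter is down, Lower vaporizer is down, Pipeline inlet 2 is inoperative, Upper fresh-gas outlet is down}; {#3 fresh-gas outlet 2 trips, APL valve is down, Left pipeline inlet offline, Lower vaporizer is down, Pipeline inlet 2 is inoperative, Primary O2 cylinder is down, Upper fresh-gas outlet is down}; {#3 fresh-gas outlet 2 trips, Inboard supply hose failed, Pipeline inlet 2 is inoperative, Pressure regulator offline}; {#3 fresh-gas outlet 2 trips, Left APL valve 2 faulted, Pipeline inlet 2 is inoperative}.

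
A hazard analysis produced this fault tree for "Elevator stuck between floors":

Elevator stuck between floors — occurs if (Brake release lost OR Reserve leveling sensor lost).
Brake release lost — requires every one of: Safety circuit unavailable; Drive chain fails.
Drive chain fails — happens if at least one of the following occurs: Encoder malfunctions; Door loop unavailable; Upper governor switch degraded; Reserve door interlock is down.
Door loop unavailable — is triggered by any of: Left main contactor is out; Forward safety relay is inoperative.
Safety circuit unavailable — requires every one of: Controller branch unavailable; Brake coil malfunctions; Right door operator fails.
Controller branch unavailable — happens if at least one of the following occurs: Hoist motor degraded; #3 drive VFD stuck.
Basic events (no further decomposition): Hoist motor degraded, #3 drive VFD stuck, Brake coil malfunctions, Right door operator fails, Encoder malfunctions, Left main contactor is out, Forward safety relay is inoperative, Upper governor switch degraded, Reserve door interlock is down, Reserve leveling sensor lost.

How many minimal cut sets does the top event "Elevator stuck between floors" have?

Controller branch unavailable [OR]: union of children's cut sets → 2 cut set(s).
Safety circuit unavailable [AND]: one cut set from each child combined → 2 × 1 × 1 = 2 cut set(s).
Door loop unavailable [OR]: union of children's cut sets → 2 cut set(s).
Drive chain fails [OR]: union of children's cut sets → 5 cut set(s).
Brake release lost [AND]: one cut set from each child combined → 2 × 5 = 10 cut set(s).
Elevator stuck between floors [OR]: union of children's cut sets → 11 cut set(s).

11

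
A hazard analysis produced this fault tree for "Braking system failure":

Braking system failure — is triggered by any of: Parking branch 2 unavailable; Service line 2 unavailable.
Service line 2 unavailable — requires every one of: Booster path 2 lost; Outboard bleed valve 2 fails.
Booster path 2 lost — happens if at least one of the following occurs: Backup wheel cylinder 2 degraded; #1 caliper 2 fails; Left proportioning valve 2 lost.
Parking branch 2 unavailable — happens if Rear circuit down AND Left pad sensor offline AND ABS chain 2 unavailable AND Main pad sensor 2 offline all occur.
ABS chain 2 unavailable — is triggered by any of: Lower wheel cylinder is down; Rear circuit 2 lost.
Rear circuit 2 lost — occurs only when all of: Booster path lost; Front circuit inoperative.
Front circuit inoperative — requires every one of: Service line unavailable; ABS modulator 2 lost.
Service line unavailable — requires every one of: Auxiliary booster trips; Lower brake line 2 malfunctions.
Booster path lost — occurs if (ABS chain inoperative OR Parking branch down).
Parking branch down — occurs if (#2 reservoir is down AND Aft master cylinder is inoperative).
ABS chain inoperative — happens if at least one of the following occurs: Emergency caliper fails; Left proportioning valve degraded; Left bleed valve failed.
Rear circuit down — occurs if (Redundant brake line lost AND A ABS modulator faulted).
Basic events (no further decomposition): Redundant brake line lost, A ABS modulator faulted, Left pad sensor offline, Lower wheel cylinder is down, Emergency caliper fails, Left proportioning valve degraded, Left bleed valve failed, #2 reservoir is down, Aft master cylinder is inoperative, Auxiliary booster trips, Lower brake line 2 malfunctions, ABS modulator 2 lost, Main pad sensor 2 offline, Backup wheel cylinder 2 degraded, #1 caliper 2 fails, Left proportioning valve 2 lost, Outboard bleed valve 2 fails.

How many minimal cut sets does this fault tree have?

8

Rear circuit down [AND]: one cut set from each child combined → 1 × 1 = 1 cut set(s).
ABS chain inoperative [OR]: union of children's cut sets → 3 cut set(s).
Parking branch down [AND]: one cut set from each child combined → 1 × 1 = 1 cut set(s).
Booster path lost [OR]: union of children's cut sets → 4 cut set(s).
Service line unavailable [AND]: one cut set from each child combined → 1 × 1 = 1 cut set(s).
Front circuit inoperative [AND]: one cut set from each child combined → 1 × 1 = 1 cut set(s).
Rear circuit 2 lost [AND]: one cut set from each child combined → 4 × 1 = 4 cut set(s).
ABS chain 2 unavailable [OR]: union of children's cut sets → 5 cut set(s).
Parking branch 2 unavailable [AND]: one cut set from each child combined → 1 × 1 × 5 × 1 = 5 cut set(s).
Booster path 2 lost [OR]: union of children's cut sets → 3 cut set(s).
Service line 2 unavailable [AND]: one cut set from each child combined → 3 × 1 = 3 cut set(s).
Braking system failure [OR]: union of children's cut sets → 8 cut set(s).
Minimal cut sets: {A ABS modulator faulted, Left pad sensor offline, Lower wheel cylinder is down, Main pad sensor 2 offline, Redundant brake line lost}; {A ABS modulator faulted, ABS modulator 2 lost, Auxiliary booster trips, Emergency caliper fails, Left pad sensor offline, Lower brake line 2 malfunctions, Main pad sensor 2 offline, Redundant brake line lost}; {A ABS modulator faulted, ABS modulator 2 lost, Auxiliary booster trips, Left pad sensor offline, Left proportioning valve degraded, Lower brake line 2 malfunctions, Main pad sensor 2 offline, Redundant brake line lost}; {A ABS modulator faulted, ABS modulator 2 lost, Auxiliary booster trips, Left bleed valve failed, Left pad sensor offline, Lower brake line 2 malfunctions, Main pad sensor 2 offline, Redundant brake line lost}; {#2 reservoir is down, A ABS modulator faulted, ABS modulator 2 lost, Aft master cylinder is inoperative, Auxiliary booster trips, Left pad sensor offline, Lower brake line 2 malfunctions, Main pad sensor 2 offline, Redundant brake line lost}; {Backup wheel cylinder 2 degraded, Outboard bleed valve 2 fails}; {#1 caliper 2 fails, Outboard bleed valve 2 fails}; {Left proportioning valve 2 lost, Outboard bleed valve 2 fails}.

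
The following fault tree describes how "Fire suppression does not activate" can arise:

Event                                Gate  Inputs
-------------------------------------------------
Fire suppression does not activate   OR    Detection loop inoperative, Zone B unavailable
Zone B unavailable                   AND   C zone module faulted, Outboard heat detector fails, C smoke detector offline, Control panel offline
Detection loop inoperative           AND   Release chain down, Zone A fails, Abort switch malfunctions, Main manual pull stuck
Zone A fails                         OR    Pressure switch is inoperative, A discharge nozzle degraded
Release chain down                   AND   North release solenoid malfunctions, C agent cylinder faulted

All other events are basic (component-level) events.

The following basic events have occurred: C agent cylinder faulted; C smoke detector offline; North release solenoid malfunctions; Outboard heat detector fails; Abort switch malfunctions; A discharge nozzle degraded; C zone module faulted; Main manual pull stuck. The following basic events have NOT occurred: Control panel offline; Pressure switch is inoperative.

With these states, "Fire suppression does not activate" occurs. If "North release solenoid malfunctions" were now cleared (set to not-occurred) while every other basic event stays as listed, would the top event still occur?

No

Counterfactual: set "North release solenoid malfunctions" to not occurred.
Release chain down [AND]: North release solenoid malfunctions=not, C agent cylinder faulted=occurs → not all inputs occur → does not occur.
Zone A fails [OR]: Pressure switch is inoperative=not, A discharge nozzle degraded=occurs → at least one input occurs → occurs.
Detection loop inoperative [AND]: Release chain down=not, Zone A fails=occurs, Abort switch malfunctions=occurs, Main manual pull stuck=occurs → not all inputs occur → does not occur.
Zone B unavailable [AND]: C zone module faulted=occurs, Outboard heat detector fails=occurs, C smoke detector offline=occurs, Control panel offline=not → not all inputs occur → does not occur.
Fire suppression does not activate [OR]: Detection loop inoperative=not, Zone B unavailable=not → no input occurs → does not occur.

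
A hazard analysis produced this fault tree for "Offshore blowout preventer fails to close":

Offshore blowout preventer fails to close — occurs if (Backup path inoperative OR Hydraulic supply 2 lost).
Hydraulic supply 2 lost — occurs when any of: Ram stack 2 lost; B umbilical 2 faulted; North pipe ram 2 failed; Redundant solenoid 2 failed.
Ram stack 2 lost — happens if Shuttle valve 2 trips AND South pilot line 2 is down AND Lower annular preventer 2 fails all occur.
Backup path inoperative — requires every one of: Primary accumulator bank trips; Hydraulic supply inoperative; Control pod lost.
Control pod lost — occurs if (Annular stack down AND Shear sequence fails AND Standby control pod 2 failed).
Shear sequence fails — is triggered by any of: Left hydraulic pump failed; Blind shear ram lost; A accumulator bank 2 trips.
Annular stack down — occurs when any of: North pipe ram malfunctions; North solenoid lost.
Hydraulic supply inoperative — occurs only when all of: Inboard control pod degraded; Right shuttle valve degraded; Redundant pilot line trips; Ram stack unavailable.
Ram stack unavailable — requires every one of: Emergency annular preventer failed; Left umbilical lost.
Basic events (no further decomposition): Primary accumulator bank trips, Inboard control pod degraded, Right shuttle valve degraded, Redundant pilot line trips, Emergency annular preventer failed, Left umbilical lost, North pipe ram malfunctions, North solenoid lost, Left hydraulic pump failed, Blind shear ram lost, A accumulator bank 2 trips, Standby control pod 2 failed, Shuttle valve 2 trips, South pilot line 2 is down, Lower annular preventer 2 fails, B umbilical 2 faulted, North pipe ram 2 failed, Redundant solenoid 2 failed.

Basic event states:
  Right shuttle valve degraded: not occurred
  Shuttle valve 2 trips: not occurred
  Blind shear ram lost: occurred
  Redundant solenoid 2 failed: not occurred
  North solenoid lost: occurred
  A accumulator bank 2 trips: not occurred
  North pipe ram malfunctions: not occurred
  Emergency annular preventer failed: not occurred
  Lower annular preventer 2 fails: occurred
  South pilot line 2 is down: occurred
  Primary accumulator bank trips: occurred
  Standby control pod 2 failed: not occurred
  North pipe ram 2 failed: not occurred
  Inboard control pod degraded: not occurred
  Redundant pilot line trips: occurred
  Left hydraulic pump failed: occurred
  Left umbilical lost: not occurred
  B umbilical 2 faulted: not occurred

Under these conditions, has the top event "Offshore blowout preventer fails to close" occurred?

No

Ram stack unavailable [AND]: Emergency annular preventer failed=not, Left umbilical lost=not → not all inputs occur → does not occur.
Hydraulic supply inoperative [AND]: Inboard control pod degraded=not, Right shuttle valve degraded=not, Redundant pilot line trips=occurs, Ram stack unavailable=not → not all inputs occur → does not occur.
Annular stack down [OR]: North pipe ram malfunctions=not, North solenoid lost=occurs → at least one input occurs → occurs.
Shear sequence fails [OR]: Left hydraulic pump failed=occurs, Blind shear ram lost=occurs, A accumulator bank 2 trips=not → at least one input occurs → occurs.
Control pod lost [AND]: Annular stack down=occurs, Shear sequence fails=occurs, Standby control pod 2 failed=not → not all inputs occur → does not occur.
Backup path inoperative [AND]: Primary accumulator bank trips=occurs, Hydraulic supply inoperative=not, Control pod lost=not → not all inputs occur → does not occur.
Ram stack 2 lost [AND]: Shuttle valve 2 trips=not, South pilot line 2 is down=occurs, Lower annular preventer 2 fails=occurs → not all inputs occur → does not occur.
Hydraulic supply 2 lost [OR]: Ram stack 2 lost=not, B umbilical 2 faulted=not, North pipe ram 2 failed=not, Redundant solenoid 2 failed=not → no input occurs → does not occur.
Offshore blowout preventer fails to close [OR]: Backup path inoperative=not, Hydraulic supply 2 lost=not → no input occurs → does not occur.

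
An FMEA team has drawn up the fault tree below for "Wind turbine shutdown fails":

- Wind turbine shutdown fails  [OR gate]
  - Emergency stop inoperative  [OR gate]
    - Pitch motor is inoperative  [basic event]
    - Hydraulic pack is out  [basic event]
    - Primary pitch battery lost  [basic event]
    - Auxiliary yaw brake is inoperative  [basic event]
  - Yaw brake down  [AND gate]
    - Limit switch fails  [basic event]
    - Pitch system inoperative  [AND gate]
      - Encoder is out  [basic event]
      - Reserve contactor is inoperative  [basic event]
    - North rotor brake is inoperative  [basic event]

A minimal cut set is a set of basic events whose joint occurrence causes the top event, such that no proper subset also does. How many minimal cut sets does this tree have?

Emergency stop inoperative [OR]: union of children's cut sets → 4 cut set(s).
Pitch system inoperative [AND]: one cut set from each child combined → 1 × 1 = 1 cut set(s).
Yaw brake down [AND]: one cut set from each child combined → 1 × 1 × 1 = 1 cut set(s).
Wind turbine shutdown fails [OR]: union of children's cut sets → 5 cut set(s).
Minimal cut sets: {Pitch motor is inoperative}; {Hydraulic pack is out}; {Primary pitch battery lost}; {Auxiliary yaw brake is inoperative}; {Encoder is out, Limit switch fails, North rotor brake is inoperative, Reserve contactor is inoperative}.

5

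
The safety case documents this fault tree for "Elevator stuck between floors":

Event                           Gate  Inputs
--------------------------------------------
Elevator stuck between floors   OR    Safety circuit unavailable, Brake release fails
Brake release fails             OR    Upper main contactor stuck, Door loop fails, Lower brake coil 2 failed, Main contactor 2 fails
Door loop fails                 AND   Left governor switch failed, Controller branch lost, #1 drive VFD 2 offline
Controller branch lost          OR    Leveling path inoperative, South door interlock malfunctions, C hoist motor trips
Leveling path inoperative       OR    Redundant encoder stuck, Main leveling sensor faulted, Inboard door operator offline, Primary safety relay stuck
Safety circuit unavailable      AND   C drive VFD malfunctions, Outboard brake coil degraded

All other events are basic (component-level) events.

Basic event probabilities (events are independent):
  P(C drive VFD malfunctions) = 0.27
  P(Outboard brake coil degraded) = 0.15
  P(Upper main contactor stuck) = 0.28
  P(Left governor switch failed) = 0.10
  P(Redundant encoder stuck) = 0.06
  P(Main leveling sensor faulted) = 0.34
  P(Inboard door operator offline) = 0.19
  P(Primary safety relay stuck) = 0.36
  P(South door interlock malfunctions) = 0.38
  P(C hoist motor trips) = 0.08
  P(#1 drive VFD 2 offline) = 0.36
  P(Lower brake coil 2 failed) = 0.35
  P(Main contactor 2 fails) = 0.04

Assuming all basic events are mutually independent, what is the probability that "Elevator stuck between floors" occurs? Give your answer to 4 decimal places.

0.5816

P(Safety circuit unavailable) [AND] = 0.27 × 0.15 = 0.040500
P(Leveling path inoperative) [OR] = 1 − (1−0.06) × (1−0.34) × (1−0.19) × (1−0.36) = 0.678385
P(Controller branch lost) [OR] = 1 − (1−0.678385) × (1−0.38) × (1−0.08) = 0.816551
P(Door loop fails) [AND] = 0.10 × 0.816551 × 0.36 = 0.029396
P(Brake release fails) [OR] = 1 − (1−0.28) × (1−0.029396) × (1−0.35) × (1−0.04) = 0.563927
P(Elevator stuck between floors) [OR] = 1 − (1−0.040500) × (1−0.563927) = 0.581588
Rounded to 4 decimal places: P(Elevator stuck between floors) ≈ 0.5816.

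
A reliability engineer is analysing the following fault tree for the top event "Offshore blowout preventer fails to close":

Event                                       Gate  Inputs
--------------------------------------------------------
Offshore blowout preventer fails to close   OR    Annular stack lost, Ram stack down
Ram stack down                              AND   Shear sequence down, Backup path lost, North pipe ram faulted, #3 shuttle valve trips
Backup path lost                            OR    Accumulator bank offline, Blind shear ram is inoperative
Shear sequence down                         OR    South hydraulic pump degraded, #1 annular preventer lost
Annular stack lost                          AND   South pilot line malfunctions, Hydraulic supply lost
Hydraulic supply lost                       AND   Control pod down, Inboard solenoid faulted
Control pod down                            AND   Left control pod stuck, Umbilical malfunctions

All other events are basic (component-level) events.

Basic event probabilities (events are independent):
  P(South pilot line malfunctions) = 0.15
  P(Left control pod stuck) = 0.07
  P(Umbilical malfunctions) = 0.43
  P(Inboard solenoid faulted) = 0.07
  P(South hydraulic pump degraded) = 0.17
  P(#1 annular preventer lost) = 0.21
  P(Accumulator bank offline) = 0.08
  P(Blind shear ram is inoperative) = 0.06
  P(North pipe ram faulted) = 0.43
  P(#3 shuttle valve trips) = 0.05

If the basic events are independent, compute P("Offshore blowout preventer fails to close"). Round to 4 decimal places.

P(Control pod down) [AND] = 0.07 × 0.43 = 0.030100
P(Hydraulic supply lost) [AND] = 0.030100 × 0.07 = 0.002107
P(Annular stack lost) [AND] = 0.15 × 0.002107 = 0.000316
P(Shear sequence down) [OR] = 1 − (1−0.17) × (1−0.21) = 0.344300
P(Backup path lost) [OR] = 1 − (1−0.08) × (1−0.06) = 0.135200
P(Ram stack down) [AND] = 0.344300 × 0.135200 × 0.43 × 0.05 = 0.001001
P(Offshore blowout preventer fails to close) [OR] = 1 − (1−0.000316) × (1−0.001001) = 0.001317
Rounded to 4 decimal places: P(Offshore blowout preventer fails to close) ≈ 0.0013.

0.0013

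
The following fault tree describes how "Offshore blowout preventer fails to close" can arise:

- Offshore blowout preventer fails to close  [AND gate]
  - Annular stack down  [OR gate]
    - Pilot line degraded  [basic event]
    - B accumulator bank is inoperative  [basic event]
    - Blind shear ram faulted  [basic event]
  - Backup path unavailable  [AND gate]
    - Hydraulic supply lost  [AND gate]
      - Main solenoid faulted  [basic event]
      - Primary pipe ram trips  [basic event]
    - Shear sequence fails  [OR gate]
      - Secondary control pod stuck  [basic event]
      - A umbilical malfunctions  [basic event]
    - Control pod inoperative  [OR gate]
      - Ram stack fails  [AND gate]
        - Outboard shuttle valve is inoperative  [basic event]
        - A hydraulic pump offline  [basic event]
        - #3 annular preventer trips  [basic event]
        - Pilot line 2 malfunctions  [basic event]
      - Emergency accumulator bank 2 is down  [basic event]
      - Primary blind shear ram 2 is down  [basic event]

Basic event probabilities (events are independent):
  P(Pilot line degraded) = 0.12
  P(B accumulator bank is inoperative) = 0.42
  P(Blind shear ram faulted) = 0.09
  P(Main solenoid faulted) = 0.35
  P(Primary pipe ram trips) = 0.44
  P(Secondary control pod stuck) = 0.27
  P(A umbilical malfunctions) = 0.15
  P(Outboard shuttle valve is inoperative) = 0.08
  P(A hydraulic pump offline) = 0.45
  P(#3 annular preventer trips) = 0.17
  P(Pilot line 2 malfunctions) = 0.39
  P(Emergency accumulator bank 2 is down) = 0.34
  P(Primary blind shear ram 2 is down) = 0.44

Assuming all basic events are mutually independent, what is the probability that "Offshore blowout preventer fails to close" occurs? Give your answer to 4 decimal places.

P(Annular stack down) [OR] = 1 − (1−0.12) × (1−0.42) × (1−0.09) = 0.535536
P(Hydraulic supply lost) [AND] = 0.35 × 0.44 = 0.154000
P(Shear sequence fails) [OR] = 1 − (1−0.27) × (1−0.15) = 0.379500
P(Ram stack fails) [AND] = 0.08 × 0.45 × 0.17 × 0.39 = 0.002387
P(Control pod inoperative) [OR] = 1 − (1−0.002387) × (1−0.34) × (1−0.44) = 0.631282
P(Backup path unavailable) [AND] = 0.154000 × 0.379500 × 0.631282 = 0.036894
P(Offshore blowout preventer fails to close) [AND] = 0.535536 × 0.036894 = 0.019758
Rounded to 4 decimal places: P(Offshore blowout preventer fails to close) ≈ 0.0198.

0.0198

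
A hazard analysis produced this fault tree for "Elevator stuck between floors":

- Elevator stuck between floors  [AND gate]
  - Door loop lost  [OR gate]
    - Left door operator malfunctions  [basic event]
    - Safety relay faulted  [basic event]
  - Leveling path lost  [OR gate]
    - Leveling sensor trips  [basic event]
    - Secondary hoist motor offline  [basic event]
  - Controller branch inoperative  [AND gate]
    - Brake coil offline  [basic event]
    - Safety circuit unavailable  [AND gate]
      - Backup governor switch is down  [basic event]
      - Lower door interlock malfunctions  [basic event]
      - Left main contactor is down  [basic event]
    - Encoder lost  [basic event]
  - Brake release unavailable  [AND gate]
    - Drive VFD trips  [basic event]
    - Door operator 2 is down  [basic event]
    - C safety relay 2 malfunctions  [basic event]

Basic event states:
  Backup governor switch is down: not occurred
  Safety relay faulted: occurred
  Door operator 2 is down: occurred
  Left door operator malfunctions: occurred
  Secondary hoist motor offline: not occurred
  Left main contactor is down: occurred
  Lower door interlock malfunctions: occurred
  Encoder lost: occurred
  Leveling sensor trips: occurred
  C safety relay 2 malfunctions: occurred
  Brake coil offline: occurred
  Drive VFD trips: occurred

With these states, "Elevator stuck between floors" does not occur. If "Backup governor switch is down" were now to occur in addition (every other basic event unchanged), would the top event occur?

Counterfactual: set "Backup governor switch is down" to occurred.
Door loop lost [OR]: Left door operator malfunctions=occurs, Safety relay faulted=occurs → at least one input occurs → occurs.
Leveling path lost [OR]: Leveling sensor trips=occurs, Secondary hoist motor offline=not → at least one input occurs → occurs.
Safety circuit unavailable [AND]: Backup governor switch is down=occurs, Lower door interlock malfunctions=occurs, Left main contactor is down=occurs → all inputs occur → occurs.
Controller branch inoperative [AND]: Brake coil offline=occurs, Safety circuit unavailable=occurs, Encoder lost=occurs → all inputs occur → occurs.
Brake release unavailable [AND]: Drive VFD trips=occurs, Door operator 2 is down=occurs, C safety relay 2 malfunctions=occurs → all inputs occur → occurs.
Elevator stuck between floors [AND]: Door loop lost=occurs, Leveling path lost=occurs, Controller branch inoperative=occurs, Brake release unavailable=occurs → all inputs occur → occurs.

Yes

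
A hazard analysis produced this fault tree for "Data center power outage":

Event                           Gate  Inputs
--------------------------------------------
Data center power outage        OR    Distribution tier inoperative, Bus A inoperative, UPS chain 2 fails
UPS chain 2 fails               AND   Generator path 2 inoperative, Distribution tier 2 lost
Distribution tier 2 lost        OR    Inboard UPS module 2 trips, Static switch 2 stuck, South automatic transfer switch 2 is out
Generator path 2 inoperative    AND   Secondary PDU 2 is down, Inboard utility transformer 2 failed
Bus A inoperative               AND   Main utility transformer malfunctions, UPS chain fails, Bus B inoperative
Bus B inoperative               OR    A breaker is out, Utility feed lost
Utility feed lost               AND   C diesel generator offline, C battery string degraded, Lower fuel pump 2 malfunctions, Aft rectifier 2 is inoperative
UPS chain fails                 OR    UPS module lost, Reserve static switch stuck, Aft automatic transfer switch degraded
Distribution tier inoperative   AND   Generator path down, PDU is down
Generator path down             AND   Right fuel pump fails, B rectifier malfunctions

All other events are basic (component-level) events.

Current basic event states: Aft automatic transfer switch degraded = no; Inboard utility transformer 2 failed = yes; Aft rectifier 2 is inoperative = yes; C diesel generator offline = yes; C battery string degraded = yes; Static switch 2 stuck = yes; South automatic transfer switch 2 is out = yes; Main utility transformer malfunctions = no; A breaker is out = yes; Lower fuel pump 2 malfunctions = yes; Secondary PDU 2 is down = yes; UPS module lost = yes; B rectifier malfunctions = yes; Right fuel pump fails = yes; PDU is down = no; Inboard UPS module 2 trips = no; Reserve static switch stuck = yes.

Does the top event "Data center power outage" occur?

Generator path down [AND]: Right fuel pump fails=occurs, B rectifier malfunctions=occurs → all inputs occur → occurs.
Distribution tier inoperative [AND]: Generator path down=occurs, PDU is down=not → not all inputs occur → does not occur.
UPS chain fails [OR]: UPS module lost=occurs, Reserve static switch stuck=occurs, Aft automatic transfer switch degraded=not → at least one input occurs → occurs.
Utility feed lost [AND]: C diesel generator offline=occurs, C battery string degraded=occurs, Lower fuel pump 2 malfunctions=occurs, Aft rectifier 2 is inoperative=occurs → all inputs occur → occurs.
Bus B inoperative [OR]: A breaker is out=occurs, Utility feed lost=occurs → at least one input occurs → occurs.
Bus A inoperative [AND]: Main utility transformer malfunctions=not, UPS chain fails=occurs, Bus B inoperative=occurs → not all inputs occur → does not occur.
Generator path 2 inoperative [AND]: Secondary PDU 2 is down=occurs, Inboard utility transformer 2 failed=occurs → all inputs occur → occurs.
Distribution tier 2 lost [OR]: Inboard UPS module 2 trips=not, Static switch 2 stuck=occurs, South automatic transfer switch 2 is out=occurs → at least one input occurs → occurs.
UPS chain 2 fails [AND]: Generator path 2 inoperative=occurs, Distribution tier 2 lost=occurs → all inputs occur → occurs.
Data center power outage [OR]: Distribution tier inoperative=not, Bus A inoperative=not, UPS chain 2 fails=occurs → at least one input occurs → occurs.

Yes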